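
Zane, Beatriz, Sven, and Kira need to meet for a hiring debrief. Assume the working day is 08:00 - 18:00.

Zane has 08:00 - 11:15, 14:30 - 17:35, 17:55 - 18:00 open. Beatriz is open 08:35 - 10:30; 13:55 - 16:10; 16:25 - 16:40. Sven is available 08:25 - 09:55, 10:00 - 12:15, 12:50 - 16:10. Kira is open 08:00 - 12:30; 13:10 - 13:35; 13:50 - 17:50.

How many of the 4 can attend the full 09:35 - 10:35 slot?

2

Zane and Kira can make the full 09:35-10:35 slot — that's 2.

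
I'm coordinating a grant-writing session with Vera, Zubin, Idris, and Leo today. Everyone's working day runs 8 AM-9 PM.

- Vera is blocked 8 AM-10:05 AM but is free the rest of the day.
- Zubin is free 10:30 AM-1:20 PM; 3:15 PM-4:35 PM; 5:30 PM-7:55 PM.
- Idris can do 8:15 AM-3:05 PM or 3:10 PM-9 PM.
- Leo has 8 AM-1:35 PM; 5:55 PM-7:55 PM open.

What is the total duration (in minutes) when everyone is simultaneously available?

Vera free: 10:05-21:00 (invert busy blocks within the working day).
Zubin free: 10:30-13:20, 15:15-16:35, 17:30-19:55.
Idris free: 08:15-15:05, 15:10-21:00.
Leo free: 08:00-13:35, 17:55-19:55.
Vera ∩ Zubin: 10:30-13:20, 15:15-16:35, 17:30-19:55.
Vera ∩ Zubin ∩ Idris: 10:30-13:20, 15:15-16:35, 17:30-19:55.
Vera ∩ Zubin ∩ Idris ∩ Leo: 10:30-13:20, 17:55-19:55.
Summing the common windows: 170 + 120 = 290 minutes.

290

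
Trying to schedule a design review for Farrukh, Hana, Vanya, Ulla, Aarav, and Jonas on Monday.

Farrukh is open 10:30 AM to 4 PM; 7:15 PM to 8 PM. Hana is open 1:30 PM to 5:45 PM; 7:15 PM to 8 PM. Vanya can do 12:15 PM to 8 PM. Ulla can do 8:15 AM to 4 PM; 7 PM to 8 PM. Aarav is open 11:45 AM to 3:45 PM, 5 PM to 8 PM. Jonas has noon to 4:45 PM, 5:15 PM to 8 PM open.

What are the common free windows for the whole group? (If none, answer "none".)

Farrukh ∩ Hana: 13:30-16:00, 19:15-20:00.
Farrukh ∩ Hana ∩ Vanya: 13:30-16:00, 19:15-20:00.
Farrukh ∩ Hana ∩ Vanya ∩ Ulla: 13:30-16:00, 19:15-20:00.
Farrukh ∩ Hana ∩ Vanya ∩ Ulla ∩ Aarav: 13:30-15:45, 19:15-20:00.
Farrukh ∩ Hana ∩ Vanya ∩ Ulla ∩ Aarav ∩ Jonas: 13:30-15:45, 19:15-20:00.
Those are the intersection windows.

13:30-15:45, 19:15-20:00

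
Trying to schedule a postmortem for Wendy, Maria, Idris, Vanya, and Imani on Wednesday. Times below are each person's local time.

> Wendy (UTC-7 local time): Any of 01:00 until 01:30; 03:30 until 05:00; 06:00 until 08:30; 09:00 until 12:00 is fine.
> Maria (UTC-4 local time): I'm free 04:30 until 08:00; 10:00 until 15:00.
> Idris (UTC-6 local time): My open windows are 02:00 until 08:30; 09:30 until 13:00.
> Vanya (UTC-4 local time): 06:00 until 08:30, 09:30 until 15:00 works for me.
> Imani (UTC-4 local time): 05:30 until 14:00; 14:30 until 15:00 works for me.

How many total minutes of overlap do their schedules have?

Wendy in UTC: 08:00-08:30, 10:30-12:00, 13:00-15:30, 16:00-19:00 (add 7h to convert from UTC-7).
Maria in UTC: 08:30-12:00, 14:00-19:00 (add 4h to convert from UTC-4).
Idris in UTC: 08:00-14:30, 15:30-19:00 (add 6h to convert from UTC-6).
Vanya in UTC: 10:00-12:30, 13:30-19:00 (add 4h to convert from UTC-4).
Imani in UTC: 09:30-18:00, 18:30-19:00 (add 4h to convert from UTC-4).
Wendy ∩ Maria: 10:30-12:00, 14:00-15:30, 16:00-19:00.
Wendy ∩ Maria ∩ Idris: 10:30-12:00, 14:00-14:30, 16:00-19:00.
Wendy ∩ Maria ∩ Idris ∩ Vanya: 10:30-12:00, 14:00-14:30, 16:00-19:00.
Wendy ∩ Maria ∩ Idris ∩ Vanya ∩ Imani: 10:30-12:00, 14:00-14:30, 16:00-18:00, 18:30-19:00.
Summing the common windows: 90 + 30 + 120 + 30 = 270 minutes.

270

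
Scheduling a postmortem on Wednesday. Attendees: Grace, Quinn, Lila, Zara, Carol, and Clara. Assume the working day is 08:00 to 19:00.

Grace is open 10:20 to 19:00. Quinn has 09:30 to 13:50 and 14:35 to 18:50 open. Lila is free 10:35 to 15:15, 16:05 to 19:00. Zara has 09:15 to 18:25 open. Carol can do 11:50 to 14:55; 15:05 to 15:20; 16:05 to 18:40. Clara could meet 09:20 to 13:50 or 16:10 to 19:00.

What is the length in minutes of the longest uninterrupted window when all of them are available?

Grace ∩ Quinn: 10:20-13:50, 14:35-18:50.
Grace ∩ Quinn ∩ Lila: 10:35-13:50, 14:35-15:15, 16:05-18:50.
Grace ∩ Quinn ∩ Lila ∩ Zara: 10:35-13:50, 14:35-15:15, 16:05-18:25.
Grace ∩ Quinn ∩ Lila ∩ Zara ∩ Carol: 11:50-13:50, 14:35-14:55, 15:05-15:15, 16:05-18:25.
Grace ∩ Quinn ∩ Lila ∩ Zara ∩ Carol ∩ Clara: 11:50-13:50, 16:10-18:25.
The longest is 16:10-18:25 at 135 minutes.

135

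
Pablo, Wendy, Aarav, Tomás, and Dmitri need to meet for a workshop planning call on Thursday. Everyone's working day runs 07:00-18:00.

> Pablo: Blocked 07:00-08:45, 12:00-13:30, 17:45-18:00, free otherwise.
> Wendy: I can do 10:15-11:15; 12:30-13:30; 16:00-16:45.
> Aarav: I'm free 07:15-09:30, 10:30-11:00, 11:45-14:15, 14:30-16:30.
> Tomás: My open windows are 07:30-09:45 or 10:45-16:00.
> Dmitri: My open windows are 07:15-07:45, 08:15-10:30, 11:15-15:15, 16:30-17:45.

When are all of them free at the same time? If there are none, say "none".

none

Pablo free: 08:45-12:00, 13:30-17:45 (invert busy blocks within the working day).
Wendy free: 10:15-11:15, 12:30-13:30, 16:00-16:45.
Aarav free: 07:15-09:30, 10:30-11:00, 11:45-14:15, 14:30-16:30.
Tomás free: 07:30-09:45, 10:45-16:00.
Dmitri free: 07:15-07:45, 08:15-10:30, 11:15-15:15, 16:30-17:45.
Pablo ∩ Wendy: 10:15-11:15, 16:00-16:45.
Pablo ∩ Wendy ∩ Aarav: 10:30-11:00, 16:00-16:30.
Pablo ∩ Wendy ∩ Aarav ∩ Tomás: 10:45-11:00.
Pablo ∩ Wendy ∩ Aarav ∩ Tomás ∩ Dmitri: ∅.
There is no time when everyone is free.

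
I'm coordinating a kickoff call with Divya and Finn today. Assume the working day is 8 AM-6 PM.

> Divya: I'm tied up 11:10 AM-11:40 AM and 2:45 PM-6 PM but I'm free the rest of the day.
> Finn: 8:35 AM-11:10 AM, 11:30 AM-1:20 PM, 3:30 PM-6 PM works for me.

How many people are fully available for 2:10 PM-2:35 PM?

Divya free: 08:00-11:10, 11:40-14:45 (invert busy blocks within the working day).
Finn free: 08:35-11:10, 11:30-13:20, 15:30-18:00.
Divya can make the full 14:10-14:35 slot — that's 1.

1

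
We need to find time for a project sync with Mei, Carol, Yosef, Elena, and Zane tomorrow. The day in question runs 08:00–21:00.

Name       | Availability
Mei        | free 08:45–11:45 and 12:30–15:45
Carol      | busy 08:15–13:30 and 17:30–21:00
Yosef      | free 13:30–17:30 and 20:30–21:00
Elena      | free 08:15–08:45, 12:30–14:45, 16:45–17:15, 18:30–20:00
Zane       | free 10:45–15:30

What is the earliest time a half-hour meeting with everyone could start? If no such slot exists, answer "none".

13:30

Mei free: 08:45-11:45, 12:30-15:45.
Carol free: 08:00-08:15, 13:30-17:30 (invert busy blocks within the working day).
Yosef free: 13:30-17:30, 20:30-21:00.
Elena free: 08:15-08:45, 12:30-14:45, 16:45-17:15, 18:30-20:00.
Zane free: 10:45-15:30.
Mei ∩ Carol: 13:30-15:45.
Mei ∩ Carol ∩ Yosef: 13:30-15:45.
Mei ∩ Carol ∩ Yosef ∩ Elena: 13:30-14:45.
Mei ∩ Carol ∩ Yosef ∩ Elena ∩ Zane: 13:30-14:45.
The first common window of at least 30 minutes is 13:30-14:45, so the earliest start is 13:30.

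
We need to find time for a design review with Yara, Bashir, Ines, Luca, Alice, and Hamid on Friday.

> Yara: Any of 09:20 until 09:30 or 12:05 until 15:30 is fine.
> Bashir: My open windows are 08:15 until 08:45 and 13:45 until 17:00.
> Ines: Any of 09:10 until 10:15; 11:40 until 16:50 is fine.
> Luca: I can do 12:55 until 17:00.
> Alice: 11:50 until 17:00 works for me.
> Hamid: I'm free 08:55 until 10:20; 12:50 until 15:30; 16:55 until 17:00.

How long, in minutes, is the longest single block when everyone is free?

Yara ∩ Bashir: 13:45-15:30.
Yara ∩ Bashir ∩ Ines: 13:45-15:30.
Yara ∩ Bashir ∩ Ines ∩ Luca: 13:45-15:30.
Yara ∩ Bashir ∩ Ines ∩ Luca ∩ Alice: 13:45-15:30.
Yara ∩ Bashir ∩ Ines ∩ Luca ∩ Alice ∩ Hamid: 13:45-15:30.
So the common availability across everyone is 13:45-15:30.
The longest is 13:45-15:30 at 105 minutes.

105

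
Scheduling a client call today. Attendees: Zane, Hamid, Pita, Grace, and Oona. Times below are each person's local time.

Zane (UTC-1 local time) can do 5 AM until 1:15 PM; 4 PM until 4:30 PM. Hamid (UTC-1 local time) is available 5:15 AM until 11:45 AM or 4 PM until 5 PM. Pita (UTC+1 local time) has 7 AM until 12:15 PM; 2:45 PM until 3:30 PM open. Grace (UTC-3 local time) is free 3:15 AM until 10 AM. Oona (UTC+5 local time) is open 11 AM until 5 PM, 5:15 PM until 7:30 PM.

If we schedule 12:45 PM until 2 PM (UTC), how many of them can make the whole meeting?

Zane in UTC: 06:00-14:15, 17:00-17:30 (add 1h to convert from UTC-1).
Hamid in UTC: 06:15-12:45, 17:00-18:00 (add 1h to convert from UTC-1).
Pita in UTC: 06:00-11:15, 13:45-14:30 (subtract 1h to convert from UTC+1).
Grace in UTC: 06:15-13:00 (add 3h to convert from UTC-3).
Oona in UTC: 06:00-12:00, 12:15-14:30 (subtract 5h to convert from UTC+5).
Zane and Oona can make the full 12:45-14:00 slot — that's 2.

2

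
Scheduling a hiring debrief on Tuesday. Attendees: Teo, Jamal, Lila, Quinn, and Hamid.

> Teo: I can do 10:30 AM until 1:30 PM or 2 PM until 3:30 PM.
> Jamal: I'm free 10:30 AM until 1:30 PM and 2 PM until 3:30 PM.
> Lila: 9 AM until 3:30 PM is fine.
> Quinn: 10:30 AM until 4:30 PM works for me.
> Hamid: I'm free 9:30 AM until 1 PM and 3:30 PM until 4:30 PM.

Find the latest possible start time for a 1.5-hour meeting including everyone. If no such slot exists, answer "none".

Teo ∩ Jamal: 10:30-13:30, 14:00-15:30.
Teo ∩ Jamal ∩ Lila: 10:30-13:30, 14:00-15:30.
Teo ∩ Jamal ∩ Lila ∩ Quinn: 10:30-13:30, 14:00-15:30.
Teo ∩ Jamal ∩ Lila ∩ Quinn ∩ Hamid: 10:30-13:00.
The last common window of at least 90 minutes is 10:30-13:00; a 90-minute meeting can start as late as 11:30 and still end by 13:00.

11:30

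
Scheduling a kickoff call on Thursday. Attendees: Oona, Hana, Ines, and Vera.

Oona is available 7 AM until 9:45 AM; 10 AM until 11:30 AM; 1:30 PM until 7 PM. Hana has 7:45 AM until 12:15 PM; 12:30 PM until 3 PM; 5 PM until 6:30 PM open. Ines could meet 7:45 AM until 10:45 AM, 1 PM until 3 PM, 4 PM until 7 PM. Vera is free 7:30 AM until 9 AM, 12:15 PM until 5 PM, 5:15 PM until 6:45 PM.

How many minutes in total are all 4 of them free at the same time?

240

Oona ∩ Hana: 07:45-09:45, 10:00-11:30, 13:30-15:00, 17:00-18:30.
Oona ∩ Hana ∩ Ines: 07:45-09:45, 10:00-10:45, 13:30-15:00, 17:00-18:30.
Oona ∩ Hana ∩ Ines ∩ Vera: 07:45-09:00, 13:30-15:00, 17:15-18:30.
Summing the common windows: 75 + 90 + 75 = 240 minutes.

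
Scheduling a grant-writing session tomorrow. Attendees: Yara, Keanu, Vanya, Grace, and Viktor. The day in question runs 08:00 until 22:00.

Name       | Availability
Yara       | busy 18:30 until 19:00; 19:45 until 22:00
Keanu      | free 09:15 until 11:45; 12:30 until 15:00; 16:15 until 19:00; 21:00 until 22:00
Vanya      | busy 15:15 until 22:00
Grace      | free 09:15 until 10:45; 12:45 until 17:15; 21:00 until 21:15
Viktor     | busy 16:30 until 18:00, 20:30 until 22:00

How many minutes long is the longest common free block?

Yara free: 08:00-18:30, 19:00-19:45 (invert busy blocks within the working day).
Keanu free: 09:15-11:45, 12:30-15:00, 16:15-19:00, 21:00-22:00.
Vanya free: 08:00-15:15 (invert busy blocks within the working day).
Grace free: 09:15-10:45, 12:45-17:15, 21:00-21:15.
Viktor free: 08:00-16:30, 18:00-20:30 (invert busy blocks within the working day).
Yara ∩ Keanu: 09:15-11:45, 12:30-15:00, 16:15-18:30.
Yara ∩ Keanu ∩ Vanya: 09:15-11:45, 12:30-15:00.
Yara ∩ Keanu ∩ Vanya ∩ Grace: 09:15-10:45, 12:45-15:00.
Yara ∩ Keanu ∩ Vanya ∩ Grace ∩ Viktor: 09:15-10:45, 12:45-15:00.
So the common availability across everyone is 09:15-10:45, 12:45-15:00.
The longest is 12:45-15:00 at 135 minutes.

135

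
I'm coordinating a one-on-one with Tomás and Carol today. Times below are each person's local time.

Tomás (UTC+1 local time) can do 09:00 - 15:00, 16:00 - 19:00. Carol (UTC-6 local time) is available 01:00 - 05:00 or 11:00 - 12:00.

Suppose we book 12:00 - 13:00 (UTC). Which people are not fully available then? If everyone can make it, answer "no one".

Carol

Tomás in UTC: 08:00-14:00, 15:00-18:00 (subtract 1h to convert from UTC+1).
Carol in UTC: 07:00-11:00, 17:00-18:00 (add 6h to convert from UTC-6).
Tomás: free for 12:00-13:00. Carol: not fully free for 12:00-13:00.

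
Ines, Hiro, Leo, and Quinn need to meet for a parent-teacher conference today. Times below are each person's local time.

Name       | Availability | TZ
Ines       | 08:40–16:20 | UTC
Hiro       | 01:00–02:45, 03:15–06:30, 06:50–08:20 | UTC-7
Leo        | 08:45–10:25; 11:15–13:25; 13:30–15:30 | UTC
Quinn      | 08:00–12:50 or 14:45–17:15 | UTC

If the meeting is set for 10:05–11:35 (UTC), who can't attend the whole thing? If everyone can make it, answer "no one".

Ines in UTC: 08:40-16:20.
Hiro in UTC: 08:00-09:45, 10:15-13:30, 13:50-15:20 (add 7h to convert from UTC-7).
Leo in UTC: 08:45-10:25, 11:15-13:25, 13:30-15:30.
Quinn in UTC: 08:00-12:50, 14:45-17:15.
Ines: free for 10:05-11:35. Hiro: not fully free for 10:05-11:35. Leo: not fully free for 10:05-11:35. Quinn: free for 10:05-11:35.

Hiro, Leo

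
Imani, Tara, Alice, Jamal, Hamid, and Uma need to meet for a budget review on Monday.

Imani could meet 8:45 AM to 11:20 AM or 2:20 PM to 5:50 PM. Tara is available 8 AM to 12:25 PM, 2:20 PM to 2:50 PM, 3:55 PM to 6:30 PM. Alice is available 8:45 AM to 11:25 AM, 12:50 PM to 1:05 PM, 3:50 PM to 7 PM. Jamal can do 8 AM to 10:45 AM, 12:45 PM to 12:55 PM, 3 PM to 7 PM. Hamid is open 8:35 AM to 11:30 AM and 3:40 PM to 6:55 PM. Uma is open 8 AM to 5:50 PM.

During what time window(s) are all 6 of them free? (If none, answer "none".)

Imani ∩ Tara: 08:45-11:20, 14:20-14:50, 15:55-17:50.
Imani ∩ Tara ∩ Alice: 08:45-11:20, 15:55-17:50.
Imani ∩ Tara ∩ Alice ∩ Jamal: 08:45-10:45, 15:55-17:50.
Imani ∩ Tara ∩ Alice ∩ Jamal ∩ Hamid: 08:45-10:45, 15:55-17:50.
Imani ∩ Tara ∩ Alice ∩ Jamal ∩ Hamid ∩ Uma: 08:45-10:45, 15:55-17:50.
Those are the intersection windows.

08:45-10:45, 15:55-17:50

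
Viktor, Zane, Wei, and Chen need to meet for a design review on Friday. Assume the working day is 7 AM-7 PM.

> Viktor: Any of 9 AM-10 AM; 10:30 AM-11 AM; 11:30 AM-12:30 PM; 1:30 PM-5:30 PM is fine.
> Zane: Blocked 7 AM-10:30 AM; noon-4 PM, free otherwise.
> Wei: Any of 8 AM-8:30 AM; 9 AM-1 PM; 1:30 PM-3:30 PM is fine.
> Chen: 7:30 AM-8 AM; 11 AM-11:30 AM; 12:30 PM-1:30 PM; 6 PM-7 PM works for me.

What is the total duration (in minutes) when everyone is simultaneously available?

Viktor free: 09:00-10:00, 10:30-11:00, 11:30-12:30, 13:30-17:30.
Zane free: 10:30-12:00, 16:00-19:00 (invert busy blocks within the working day).
Wei free: 08:00-08:30, 09:00-13:00, 13:30-15:30.
Chen free: 07:30-08:00, 11:00-11:30, 12:30-13:30, 18:00-19:00.
Viktor ∩ Zane: 10:30-11:00, 11:30-12:00, 16:00-17:30.
Viktor ∩ Zane ∩ Wei: 10:30-11:00, 11:30-12:00.
Viktor ∩ Zane ∩ Wei ∩ Chen: ∅.
There is no time when everyone is free.
There is no common window, so the total is 0 minutes.

0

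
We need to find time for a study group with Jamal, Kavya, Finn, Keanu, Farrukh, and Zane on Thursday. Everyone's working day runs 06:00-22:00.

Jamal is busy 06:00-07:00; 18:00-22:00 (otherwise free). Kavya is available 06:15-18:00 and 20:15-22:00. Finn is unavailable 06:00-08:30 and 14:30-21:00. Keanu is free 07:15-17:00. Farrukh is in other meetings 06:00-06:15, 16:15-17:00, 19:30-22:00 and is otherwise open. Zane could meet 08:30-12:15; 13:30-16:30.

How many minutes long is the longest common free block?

Jamal free: 07:00-18:00 (invert busy blocks within the working day).
Kavya free: 06:15-18:00, 20:15-22:00.
Finn free: 08:30-14:30, 21:00-22:00 (invert busy blocks within the working day).
Keanu free: 07:15-17:00.
Farrukh free: 06:15-16:15, 17:00-19:30 (invert busy blocks within the working day).
Zane free: 08:30-12:15, 13:30-16:30.
Jamal ∩ Kavya: 07:00-18:00.
Jamal ∩ Kavya ∩ Finn: 08:30-14:30.
Jamal ∩ Kavya ∩ Finn ∩ Keanu: 08:30-14:30.
Jamal ∩ Kavya ∩ Finn ∩ Keanu ∩ Farrukh: 08:30-14:30.
Jamal ∩ Kavya ∩ Finn ∩ Keanu ∩ Farrukh ∩ Zane: 08:30-12:15, 13:30-14:30.
The longest is 08:30-12:15 at 225 minutes.

225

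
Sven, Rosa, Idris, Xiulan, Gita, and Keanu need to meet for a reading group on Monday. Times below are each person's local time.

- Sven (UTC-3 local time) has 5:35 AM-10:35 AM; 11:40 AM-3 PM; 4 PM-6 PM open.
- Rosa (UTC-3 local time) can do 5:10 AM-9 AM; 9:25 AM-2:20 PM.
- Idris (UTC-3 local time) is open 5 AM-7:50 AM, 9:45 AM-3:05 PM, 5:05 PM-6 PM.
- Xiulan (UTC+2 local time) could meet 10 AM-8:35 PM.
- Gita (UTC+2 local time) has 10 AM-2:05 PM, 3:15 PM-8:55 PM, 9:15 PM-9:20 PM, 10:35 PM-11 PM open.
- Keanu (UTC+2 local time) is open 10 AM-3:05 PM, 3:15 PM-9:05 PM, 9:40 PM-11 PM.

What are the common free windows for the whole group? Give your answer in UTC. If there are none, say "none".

Sven in UTC: 08:35-13:35, 14:40-18:00, 19:00-21:00 (add 3h to convert from UTC-3).
Rosa in UTC: 08:10-12:00, 12:25-17:20 (add 3h to convert from UTC-3).
Idris in UTC: 08:00-10:50, 12:45-18:05, 20:05-21:00 (add 3h to convert from UTC-3).
Xiulan in UTC: 08:00-18:35 (subtract 2h to convert from UTC+2).
Gita in UTC: 08:00-12:05, 13:15-18:55, 19:15-19:20, 20:35-21:00 (subtract 2h to convert from UTC+2).
Keanu in UTC: 08:00-13:05, 13:15-19:05, 19:40-21:00 (subtract 2h to convert from UTC+2).
Sven ∩ Rosa: 08:35-12:00, 12:25-13:35, 14:40-17:20.
Sven ∩ Rosa ∩ Idris: 08:35-10:50, 12:45-13:35, 14:40-17:20.
Sven ∩ Rosa ∩ Idris ∩ Xiulan: 08:35-10:50, 12:45-13:35, 14:40-17:20.
Sven ∩ Rosa ∩ Idris ∩ Xiulan ∩ Gita: 08:35-10:50, 13:15-13:35, 14:40-17:20.
Sven ∩ Rosa ∩ Idris ∩ Xiulan ∩ Gita ∩ Keanu: 08:35-10:50, 13:15-13:35, 14:40-17:20.

08:35-10:50, 13:15-13:35, 14:40-17:20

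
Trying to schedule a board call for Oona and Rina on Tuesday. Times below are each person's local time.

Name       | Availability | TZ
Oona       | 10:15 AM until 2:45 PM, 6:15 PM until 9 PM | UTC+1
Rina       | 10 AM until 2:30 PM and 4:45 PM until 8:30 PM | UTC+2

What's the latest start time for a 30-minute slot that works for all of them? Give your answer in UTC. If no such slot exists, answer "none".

18:00

Oona in UTC: 09:15-13:45, 17:15-20:00 (subtract 1h to convert from UTC+1).
Rina in UTC: 08:00-12:30, 14:45-18:30 (subtract 2h to convert from UTC+2).
Oona ∩ Rina: 09:15-12:30, 17:15-18:30.
The last common window of at least 30 minutes is 17:15-18:30; a 30-minute meeting can start as late as 18:00 and still end by 18:30.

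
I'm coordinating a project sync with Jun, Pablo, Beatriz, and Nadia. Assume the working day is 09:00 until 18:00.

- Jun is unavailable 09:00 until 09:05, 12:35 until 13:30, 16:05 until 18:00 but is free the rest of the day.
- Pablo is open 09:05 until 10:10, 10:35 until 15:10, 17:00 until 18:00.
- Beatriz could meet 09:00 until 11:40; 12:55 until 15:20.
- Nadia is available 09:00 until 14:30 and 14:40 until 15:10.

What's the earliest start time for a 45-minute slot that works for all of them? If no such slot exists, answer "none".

09:05

Jun free: 09:05-12:35, 13:30-16:05 (invert busy blocks within the working day).
Pablo free: 09:05-10:10, 10:35-15:10, 17:00-18:00.
Beatriz free: 09:00-11:40, 12:55-15:20.
Nadia free: 09:00-14:30, 14:40-15:10.
Jun ∩ Pablo: 09:05-10:10, 10:35-12:35, 13:30-15:10.
Jun ∩ Pablo ∩ Beatriz: 09:05-10:10, 10:35-11:40, 13:30-15:10.
Jun ∩ Pablo ∩ Beatriz ∩ Nadia: 09:05-10:10, 10:35-11:40, 13:30-14:30, 14:40-15:10.
The first common window of at least 45 minutes is 09:05-10:10, so the earliest start is 09:05.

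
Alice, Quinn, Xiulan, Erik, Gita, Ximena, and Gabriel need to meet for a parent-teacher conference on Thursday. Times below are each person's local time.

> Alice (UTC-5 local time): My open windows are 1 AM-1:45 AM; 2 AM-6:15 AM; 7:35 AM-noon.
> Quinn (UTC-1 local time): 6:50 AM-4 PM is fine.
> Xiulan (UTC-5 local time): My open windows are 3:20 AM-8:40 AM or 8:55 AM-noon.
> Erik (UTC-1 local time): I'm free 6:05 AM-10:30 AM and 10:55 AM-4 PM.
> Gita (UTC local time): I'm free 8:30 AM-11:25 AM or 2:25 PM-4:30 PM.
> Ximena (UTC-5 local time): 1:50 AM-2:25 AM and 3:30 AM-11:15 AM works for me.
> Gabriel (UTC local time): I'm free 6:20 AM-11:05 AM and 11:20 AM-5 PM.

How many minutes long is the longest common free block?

155

Alice in UTC: 06:00-06:45, 07:00-11:15, 12:35-17:00 (add 5h to convert from UTC-5).
Quinn in UTC: 07:50-17:00 (add 1h to convert from UTC-1).
Xiulan in UTC: 08:20-13:40, 13:55-17:00 (add 5h to convert from UTC-5).
Erik in UTC: 07:05-11:30, 11:55-17:00 (add 1h to convert from UTC-1).
Gita in UTC: 08:30-11:25, 14:25-16:30.
Ximena in UTC: 06:50-07:25, 08:30-16:15 (add 5h to convert from UTC-5).
Gabriel in UTC: 06:20-11:05, 11:20-17:00.
Alice ∩ Quinn: 07:50-11:15, 12:35-17:00.
Alice ∩ Quinn ∩ Xiulan: 08:20-11:15, 12:35-13:40, 13:55-17:00.
Alice ∩ Quinn ∩ Xiulan ∩ Erik: 08:20-11:15, 12:35-13:40, 13:55-17:00.
Alice ∩ Quinn ∩ Xiulan ∩ Erik ∩ Gita: 08:30-11:15, 14:25-16:30.
Alice ∩ Quinn ∩ Xiulan ∩ Erik ∩ Gita ∩ Ximena: 08:30-11:15, 14:25-16:15.
Alice ∩ Quinn ∩ Xiulan ∩ Erik ∩ Gita ∩ Ximena ∩ Gabriel: 08:30-11:05, 14:25-16:15.
The longest is 08:30-11:05 at 155 minutes.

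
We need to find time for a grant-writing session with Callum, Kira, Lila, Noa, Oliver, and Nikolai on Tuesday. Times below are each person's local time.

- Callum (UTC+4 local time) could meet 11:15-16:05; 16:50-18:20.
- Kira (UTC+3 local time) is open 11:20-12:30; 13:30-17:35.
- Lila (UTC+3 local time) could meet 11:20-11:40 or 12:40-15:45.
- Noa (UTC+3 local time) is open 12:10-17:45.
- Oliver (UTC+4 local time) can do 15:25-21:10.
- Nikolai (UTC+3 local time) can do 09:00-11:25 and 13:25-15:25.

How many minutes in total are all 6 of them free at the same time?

40

Callum in UTC: 07:15-12:05, 12:50-14:20 (subtract 4h to convert from UTC+4).
Kira in UTC: 08:20-09:30, 10:30-14:35 (subtract 3h to convert from UTC+3).
Lila in UTC: 08:20-08:40, 09:40-12:45 (subtract 3h to convert from UTC+3).
Noa in UTC: 09:10-14:45 (subtract 3h to convert from UTC+3).
Oliver in UTC: 11:25-17:10 (subtract 4h to convert from UTC+4).
Nikolai in UTC: 06:00-08:25, 10:25-12:25 (subtract 3h to convert from UTC+3).
Callum ∩ Kira: 08:20-09:30, 10:30-12:05, 12:50-14:20.
Callum ∩ Kira ∩ Lila: 08:20-08:40, 10:30-12:05.
Callum ∩ Kira ∩ Lila ∩ Noa: 10:30-12:05.
Callum ∩ Kira ∩ Lila ∩ Noa ∩ Oliver: 11:25-12:05.
Callum ∩ Kira ∩ Lila ∩ Noa ∩ Oliver ∩ Nikolai: 11:25-12:05.
That's a single block of 40 minutes.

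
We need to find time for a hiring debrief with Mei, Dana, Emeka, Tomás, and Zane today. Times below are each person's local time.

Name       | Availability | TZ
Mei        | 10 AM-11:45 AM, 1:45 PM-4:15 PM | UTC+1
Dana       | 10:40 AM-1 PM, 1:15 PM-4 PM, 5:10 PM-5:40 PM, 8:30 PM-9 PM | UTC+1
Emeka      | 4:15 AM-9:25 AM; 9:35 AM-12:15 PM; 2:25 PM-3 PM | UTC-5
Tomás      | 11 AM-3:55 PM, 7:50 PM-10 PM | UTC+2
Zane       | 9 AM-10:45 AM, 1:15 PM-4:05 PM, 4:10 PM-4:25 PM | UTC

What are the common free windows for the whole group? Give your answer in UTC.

Mei in UTC: 09:00-10:45, 12:45-15:15 (subtract 1h to convert from UTC+1).
Dana in UTC: 09:40-12:00, 12:15-15:00, 16:10-16:40, 19:30-20:00 (subtract 1h to convert from UTC+1).
Emeka in UTC: 09:15-14:25, 14:35-17:15, 19:25-20:00 (add 5h to convert from UTC-5).
Tomás in UTC: 09:00-13:55, 17:50-20:00 (subtract 2h to convert from UTC+2).
Zane in UTC: 09:00-10:45, 13:15-16:05, 16:10-16:25.
Mei ∩ Dana: 09:40-10:45, 12:45-15:00.
Mei ∩ Dana ∩ Emeka: 09:40-10:45, 12:45-14:25, 14:35-15:00.
Mei ∩ Dana ∩ Emeka ∩ Tomás: 09:40-10:45, 12:45-13:55.
Mei ∩ Dana ∩ Emeka ∩ Tomás ∩ Zane: 09:40-10:45, 13:15-13:55.
Those are the intersection windows.

09:40-10:45, 13:15-13:55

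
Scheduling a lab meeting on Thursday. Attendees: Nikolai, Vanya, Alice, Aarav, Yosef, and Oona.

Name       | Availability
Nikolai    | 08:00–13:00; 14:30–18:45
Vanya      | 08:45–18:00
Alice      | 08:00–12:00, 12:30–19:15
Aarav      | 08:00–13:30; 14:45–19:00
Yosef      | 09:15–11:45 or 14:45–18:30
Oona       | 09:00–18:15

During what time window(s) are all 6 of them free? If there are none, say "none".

Nikolai ∩ Vanya: 08:45-13:00, 14:30-18:00.
Nikolai ∩ Vanya ∩ Alice: 08:45-12:00, 12:30-13:00, 14:30-18:00.
Nikolai ∩ Vanya ∩ Alice ∩ Aarav: 08:45-12:00, 12:30-13:00, 14:45-18:00.
Nikolai ∩ Vanya ∩ Alice ∩ Aarav ∩ Yosef: 09:15-11:45, 14:45-18:00.
Nikolai ∩ Vanya ∩ Alice ∩ Aarav ∩ Yosef ∩ Oona: 09:15-11:45, 14:45-18:00.

09:15-11:45, 14:45-18:00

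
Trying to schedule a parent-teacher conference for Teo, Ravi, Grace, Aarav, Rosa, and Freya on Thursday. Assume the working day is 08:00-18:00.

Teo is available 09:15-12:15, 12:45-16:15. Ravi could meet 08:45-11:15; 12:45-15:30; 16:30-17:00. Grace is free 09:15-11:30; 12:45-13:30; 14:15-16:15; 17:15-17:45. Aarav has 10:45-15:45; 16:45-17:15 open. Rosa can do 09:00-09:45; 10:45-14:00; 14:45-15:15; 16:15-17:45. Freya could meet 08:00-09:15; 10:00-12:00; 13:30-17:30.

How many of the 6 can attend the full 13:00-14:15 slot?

3

Teo, Ravi, and Aarav can make the full 13:00-14:15 slot — that's 3.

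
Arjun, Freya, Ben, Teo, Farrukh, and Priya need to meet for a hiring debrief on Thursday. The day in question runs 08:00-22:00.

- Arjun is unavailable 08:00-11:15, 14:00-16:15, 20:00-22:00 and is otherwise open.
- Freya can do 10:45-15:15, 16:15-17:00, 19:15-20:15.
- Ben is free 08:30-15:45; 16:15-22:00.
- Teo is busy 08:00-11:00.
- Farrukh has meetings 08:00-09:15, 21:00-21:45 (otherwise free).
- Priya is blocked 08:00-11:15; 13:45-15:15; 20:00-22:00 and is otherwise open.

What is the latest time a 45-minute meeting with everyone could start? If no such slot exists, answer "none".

Arjun free: 11:15-14:00, 16:15-20:00 (invert busy blocks within the working day).
Freya free: 10:45-15:15, 16:15-17:00, 19:15-20:15.
Ben free: 08:30-15:45, 16:15-22:00.
Teo free: 11:00-22:00 (invert busy blocks within the working day).
Farrukh free: 09:15-21:00, 21:45-22:00 (invert busy blocks within the working day).
Priya free: 11:15-13:45, 15:15-20:00 (invert busy blocks within the working day).
Arjun ∩ Freya: 11:15-14:00, 16:15-17:00, 19:15-20:00.
Arjun ∩ Freya ∩ Ben: 11:15-14:00, 16:15-17:00, 19:15-20:00.
Arjun ∩ Freya ∩ Ben ∩ Teo: 11:15-14:00, 16:15-17:00, 19:15-20:00.
Arjun ∩ Freya ∩ Ben ∩ Teo ∩ Farrukh: 11:15-14:00, 16:15-17:00, 19:15-20:00.
Arjun ∩ Freya ∩ Ben ∩ Teo ∩ Farrukh ∩ Priya: 11:15-13:45, 16:15-17:00, 19:15-20:00.
The last common window of at least 45 minutes is 19:15-20:00; a 45-minute meeting can start as late as 19:15 and still end by 20:00.

19:15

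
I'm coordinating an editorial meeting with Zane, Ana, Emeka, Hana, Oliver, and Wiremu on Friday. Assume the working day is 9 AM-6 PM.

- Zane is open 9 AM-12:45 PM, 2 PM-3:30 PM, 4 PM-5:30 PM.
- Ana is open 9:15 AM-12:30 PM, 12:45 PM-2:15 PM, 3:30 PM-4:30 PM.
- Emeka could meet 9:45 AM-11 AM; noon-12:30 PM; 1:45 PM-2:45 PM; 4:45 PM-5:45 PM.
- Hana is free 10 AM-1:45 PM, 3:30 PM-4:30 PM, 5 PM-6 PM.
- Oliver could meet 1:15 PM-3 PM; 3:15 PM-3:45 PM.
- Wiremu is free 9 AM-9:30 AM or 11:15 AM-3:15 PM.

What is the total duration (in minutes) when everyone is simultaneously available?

Zane ∩ Ana: 09:15-12:30, 14:00-14:15, 16:00-16:30.
Zane ∩ Ana ∩ Emeka: 09:45-11:00, 12:00-12:30, 14:00-14:15.
Zane ∩ Ana ∩ Emeka ∩ Hana: 10:00-11:00, 12:00-12:30.
Zane ∩ Ana ∩ Emeka ∩ Hana ∩ Oliver: ∅.
Zane ∩ Ana ∩ Emeka ∩ Hana ∩ Oliver ∩ Wiremu: ∅.
There is no time when everyone is free.
There is no common window, so the total is 0 minutes.

0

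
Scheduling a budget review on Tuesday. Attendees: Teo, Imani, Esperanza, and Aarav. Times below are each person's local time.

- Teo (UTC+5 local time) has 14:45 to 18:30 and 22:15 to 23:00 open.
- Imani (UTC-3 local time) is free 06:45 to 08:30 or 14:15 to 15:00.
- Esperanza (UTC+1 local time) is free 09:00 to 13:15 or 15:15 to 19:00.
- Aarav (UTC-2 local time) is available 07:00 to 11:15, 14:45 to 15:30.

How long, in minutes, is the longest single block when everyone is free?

Teo in UTC: 09:45-13:30, 17:15-18:00 (subtract 5h to convert from UTC+5).
Imani in UTC: 09:45-11:30, 17:15-18:00 (add 3h to convert from UTC-3).
Esperanza in UTC: 08:00-12:15, 14:15-18:00 (subtract 1h to convert from UTC+1).
Aarav in UTC: 09:00-13:15, 16:45-17:30 (add 2h to convert from UTC-2).
Teo ∩ Imani: 09:45-11:30, 17:15-18:00.
Teo ∩ Imani ∩ Esperanza: 09:45-11:30, 17:15-18:00.
Teo ∩ Imani ∩ Esperanza ∩ Aarav: 09:45-11:30, 17:15-17:30.
The longest is 09:45-11:30 at 105 minutes.

105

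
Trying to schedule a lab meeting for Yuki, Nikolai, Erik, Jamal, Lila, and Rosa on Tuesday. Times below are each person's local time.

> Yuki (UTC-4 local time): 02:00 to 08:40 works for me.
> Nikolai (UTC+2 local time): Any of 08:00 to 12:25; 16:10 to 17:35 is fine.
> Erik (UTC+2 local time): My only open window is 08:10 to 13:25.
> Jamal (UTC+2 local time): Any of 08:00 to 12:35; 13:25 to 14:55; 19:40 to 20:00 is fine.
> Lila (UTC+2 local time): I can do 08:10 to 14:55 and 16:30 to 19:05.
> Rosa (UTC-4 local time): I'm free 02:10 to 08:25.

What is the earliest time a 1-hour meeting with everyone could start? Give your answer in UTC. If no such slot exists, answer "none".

06:10

Yuki in UTC: 06:00-12:40 (add 4h to convert from UTC-4).
Nikolai in UTC: 06:00-10:25, 14:10-15:35 (subtract 2h to convert from UTC+2).
Erik in UTC: 06:10-11:25 (subtract 2h to convert from UTC+2).
Jamal in UTC: 06:00-10:35, 11:25-12:55, 17:40-18:00 (subtract 2h to convert from UTC+2).
Lila in UTC: 06:10-12:55, 14:30-17:05 (subtract 2h to convert from UTC+2).
Rosa in UTC: 06:10-12:25 (add 4h to convert from UTC-4).
Yuki ∩ Nikolai: 06:00-10:25.
Yuki ∩ Nikolai ∩ Erik: 06:10-10:25.
Yuki ∩ Nikolai ∩ Erik ∩ Jamal: 06:10-10:25.
Yuki ∩ Nikolai ∩ Erik ∩ Jamal ∩ Lila: 06:10-10:25.
Yuki ∩ Nikolai ∩ Erik ∩ Jamal ∩ Lila ∩ Rosa: 06:10-10:25.
The first common window of at least 60 minutes is 06:10-10:25, so the earliest start is 06:10.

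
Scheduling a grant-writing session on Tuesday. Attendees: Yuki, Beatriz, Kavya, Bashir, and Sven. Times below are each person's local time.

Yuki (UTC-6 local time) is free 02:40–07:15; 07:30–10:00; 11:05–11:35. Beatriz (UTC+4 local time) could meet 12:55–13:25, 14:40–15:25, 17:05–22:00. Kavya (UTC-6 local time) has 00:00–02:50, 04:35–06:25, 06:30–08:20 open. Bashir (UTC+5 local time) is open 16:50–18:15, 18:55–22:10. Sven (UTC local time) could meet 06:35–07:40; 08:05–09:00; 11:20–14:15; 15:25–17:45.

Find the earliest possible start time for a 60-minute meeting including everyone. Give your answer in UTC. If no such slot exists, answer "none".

Yuki in UTC: 08:40-13:15, 13:30-16:00, 17:05-17:35 (add 6h to convert from UTC-6).
Beatriz in UTC: 08:55-09:25, 10:40-11:25, 13:05-18:00 (subtract 4h to convert from UTC+4).
Kavya in UTC: 06:00-08:50, 10:35-12:25, 12:30-14:20 (add 6h to convert from UTC-6).
Bashir in UTC: 11:50-13:15, 13:55-17:10 (subtract 5h to convert from UTC+5).
Sven in UTC: 06:35-07:40, 08:05-09:00, 11:20-14:15, 15:25-17:45.
Yuki ∩ Beatriz: 08:55-09:25, 10:40-11:25, 13:05-13:15, 13:30-16:00, 17:05-17:35.
Yuki ∩ Beatriz ∩ Kavya: 10:40-11:25, 13:05-13:15, 13:30-14:20.
Yuki ∩ Beatriz ∩ Kavya ∩ Bashir: 13:05-13:15, 13:55-14:20.
Yuki ∩ Beatriz ∩ Kavya ∩ Bashir ∩ Sven: 13:05-13:15, 13:55-14:15.
No common window is at least 60 minutes long.

none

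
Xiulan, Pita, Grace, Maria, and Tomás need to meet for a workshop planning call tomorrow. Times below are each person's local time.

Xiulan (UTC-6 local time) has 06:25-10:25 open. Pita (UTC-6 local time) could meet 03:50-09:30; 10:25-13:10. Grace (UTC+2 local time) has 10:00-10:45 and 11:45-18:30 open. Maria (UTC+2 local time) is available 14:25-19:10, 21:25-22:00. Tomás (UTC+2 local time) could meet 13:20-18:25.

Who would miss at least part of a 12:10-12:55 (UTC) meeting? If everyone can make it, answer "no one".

Xiulan in UTC: 12:25-16:25 (add 6h to convert from UTC-6).
Pita in UTC: 09:50-15:30, 16:25-19:10 (add 6h to convert from UTC-6).
Grace in UTC: 08:00-08:45, 09:45-16:30 (subtract 2h to convert from UTC+2).
Maria in UTC: 12:25-17:10, 19:25-20:00 (subtract 2h to convert from UTC+2).
Tomás in UTC: 11:20-16:25 (subtract 2h to convert from UTC+2).
Xiulan: not fully free for 12:10-12:55. Pita: free for 12:10-12:55. Grace: free for 12:10-12:55. Maria: not fully free for 12:10-12:55. Tomás: free for 12:10-12:55.

Maria, Xiulan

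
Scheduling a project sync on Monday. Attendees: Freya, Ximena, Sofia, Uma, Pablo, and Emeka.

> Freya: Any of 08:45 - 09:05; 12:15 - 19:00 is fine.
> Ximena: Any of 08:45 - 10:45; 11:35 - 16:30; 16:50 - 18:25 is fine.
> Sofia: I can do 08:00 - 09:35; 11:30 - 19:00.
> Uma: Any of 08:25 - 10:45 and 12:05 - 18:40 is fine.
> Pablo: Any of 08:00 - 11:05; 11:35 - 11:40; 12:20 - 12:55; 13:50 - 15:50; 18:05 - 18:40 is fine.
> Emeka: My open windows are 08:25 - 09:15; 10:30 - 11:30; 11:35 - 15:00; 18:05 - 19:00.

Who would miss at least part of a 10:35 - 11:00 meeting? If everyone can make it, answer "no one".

Freya: not fully free for 10:35-11:00. Ximena: not fully free for 10:35-11:00. Sofia: not fully free for 10:35-11:00. Uma: not fully free for 10:35-11:00. Pablo: free for 10:35-11:00. Emeka: free for 10:35-11:00.

Freya, Sofia, Uma, Ximena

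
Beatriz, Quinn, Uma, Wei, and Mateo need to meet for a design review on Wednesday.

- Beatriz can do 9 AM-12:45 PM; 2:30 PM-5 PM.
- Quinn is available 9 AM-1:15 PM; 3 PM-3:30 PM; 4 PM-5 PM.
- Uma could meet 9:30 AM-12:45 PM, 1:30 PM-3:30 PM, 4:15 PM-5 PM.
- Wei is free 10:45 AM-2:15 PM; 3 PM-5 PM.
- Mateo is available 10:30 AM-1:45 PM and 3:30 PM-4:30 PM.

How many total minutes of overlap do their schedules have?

Beatriz ∩ Quinn: 09:00-12:45, 15:00-15:30, 16:00-17:00.
Beatriz ∩ Quinn ∩ Uma: 09:30-12:45, 15:00-15:30, 16:15-17:00.
Beatriz ∩ Quinn ∩ Uma ∩ Wei: 10:45-12:45, 15:00-15:30, 16:15-17:00.
Beatriz ∩ Quinn ∩ Uma ∩ Wei ∩ Mateo: 10:45-12:45, 16:15-16:30.
Summing the common windows: 120 + 15 = 135 minutes.

135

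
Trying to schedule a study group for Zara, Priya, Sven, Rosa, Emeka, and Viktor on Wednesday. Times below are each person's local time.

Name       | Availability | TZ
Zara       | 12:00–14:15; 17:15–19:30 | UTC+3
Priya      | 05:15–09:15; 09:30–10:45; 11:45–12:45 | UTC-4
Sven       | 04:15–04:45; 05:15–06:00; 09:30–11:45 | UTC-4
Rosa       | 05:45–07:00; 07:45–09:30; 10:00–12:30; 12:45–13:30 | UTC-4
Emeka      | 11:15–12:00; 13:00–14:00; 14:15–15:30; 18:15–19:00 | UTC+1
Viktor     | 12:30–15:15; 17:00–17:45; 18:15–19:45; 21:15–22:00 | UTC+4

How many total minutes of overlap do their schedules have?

15

Zara in UTC: 09:00-11:15, 14:15-16:30 (subtract 3h to convert from UTC+3).
Priya in UTC: 09:15-13:15, 13:30-14:45, 15:45-16:45 (add 4h to convert from UTC-4).
Sven in UTC: 08:15-08:45, 09:15-10:00, 13:30-15:45 (add 4h to convert from UTC-4).
Rosa in UTC: 09:45-11:00, 11:45-13:30, 14:00-16:30, 16:45-17:30 (add 4h to convert from UTC-4).
Emeka in UTC: 10:15-11:00, 12:00-13:00, 13:15-14:30, 17:15-18:00 (subtract 1h to convert from UTC+1).
Viktor in UTC: 08:30-11:15, 13:00-13:45, 14:15-15:45, 17:15-18:00 (subtract 4h to convert from UTC+4).
Zara ∩ Priya: 09:15-11:15, 14:15-14:45, 15:45-16:30.
Zara ∩ Priya ∩ Sven: 09:15-10:00, 14:15-14:45.
Zara ∩ Priya ∩ Sven ∩ Rosa: 09:45-10:00, 14:15-14:45.
Zara ∩ Priya ∩ Sven ∩ Rosa ∩ Emeka: 14:15-14:30.
Zara ∩ Priya ∩ Sven ∩ Rosa ∩ Emeka ∩ Viktor: 14:15-14:30.
That's a single block of 15 minutes.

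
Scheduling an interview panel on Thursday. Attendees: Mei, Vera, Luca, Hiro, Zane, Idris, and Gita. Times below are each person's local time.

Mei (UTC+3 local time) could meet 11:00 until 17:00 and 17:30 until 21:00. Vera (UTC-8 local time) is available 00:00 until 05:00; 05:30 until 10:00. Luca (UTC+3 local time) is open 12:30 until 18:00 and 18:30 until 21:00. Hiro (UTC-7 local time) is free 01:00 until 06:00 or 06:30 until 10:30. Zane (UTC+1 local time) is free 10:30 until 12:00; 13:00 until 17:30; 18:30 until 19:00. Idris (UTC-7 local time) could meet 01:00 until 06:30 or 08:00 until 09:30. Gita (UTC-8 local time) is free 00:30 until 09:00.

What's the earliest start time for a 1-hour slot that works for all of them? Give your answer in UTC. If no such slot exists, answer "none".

Mei in UTC: 08:00-14:00, 14:30-18:00 (subtract 3h to convert from UTC+3).
Vera in UTC: 08:00-13:00, 13:30-18:00 (add 8h to convert from UTC-8).
Luca in UTC: 09:30-15:00, 15:30-18:00 (subtract 3h to convert from UTC+3).
Hiro in UTC: 08:00-13:00, 13:30-17:30 (add 7h to convert from UTC-7).
Zane in UTC: 09:30-11:00, 12:00-16:30, 17:30-18:00 (subtract 1h to convert from UTC+1).
Idris in UTC: 08:00-13:30, 15:00-16:30 (add 7h to convert from UTC-7).
Gita in UTC: 08:30-17:00 (add 8h to convert from UTC-8).
Mei ∩ Vera: 08:00-13:00, 13:30-14:00, 14:30-18:00.
Mei ∩ Vera ∩ Luca: 09:30-13:00, 13:30-14:00, 14:30-15:00, 15:30-18:00.
Mei ∩ Vera ∩ Luca ∩ Hiro: 09:30-13:00, 13:30-14:00, 14:30-15:00, 15:30-17:30.
Mei ∩ Vera ∩ Luca ∩ Hiro ∩ Zane: 09:30-11:00, 12:00-13:00, 13:30-14:00, 14:30-15:00, 15:30-16:30.
Mei ∩ Vera ∩ Luca ∩ Hiro ∩ Zane ∩ Idris: 09:30-11:00, 12:00-13:00, 15:30-16:30.
Mei ∩ Vera ∩ Luca ∩ Hiro ∩ Zane ∩ Idris ∩ Gita: 09:30-11:00, 12:00-13:00, 15:30-16:30.
The first common window of at least 60 minutes is 09:30-11:00, so the earliest start is 09:30.

09:30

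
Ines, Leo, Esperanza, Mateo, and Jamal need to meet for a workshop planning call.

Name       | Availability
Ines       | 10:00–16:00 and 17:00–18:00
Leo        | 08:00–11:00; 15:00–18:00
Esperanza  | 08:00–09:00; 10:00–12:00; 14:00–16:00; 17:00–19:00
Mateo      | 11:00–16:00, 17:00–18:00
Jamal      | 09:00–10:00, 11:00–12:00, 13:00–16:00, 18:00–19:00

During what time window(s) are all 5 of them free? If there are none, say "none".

Ines ∩ Leo: 10:00-11:00, 15:00-16:00, 17:00-18:00.
Ines ∩ Leo ∩ Esperanza: 10:00-11:00, 15:00-16:00, 17:00-18:00.
Ines ∩ Leo ∩ Esperanza ∩ Mateo: 15:00-16:00, 17:00-18:00.
Ines ∩ Leo ∩ Esperanza ∩ Mateo ∩ Jamal: 15:00-16:00.
So the common availability across everyone is 15:00-16:00.

15:00-16:00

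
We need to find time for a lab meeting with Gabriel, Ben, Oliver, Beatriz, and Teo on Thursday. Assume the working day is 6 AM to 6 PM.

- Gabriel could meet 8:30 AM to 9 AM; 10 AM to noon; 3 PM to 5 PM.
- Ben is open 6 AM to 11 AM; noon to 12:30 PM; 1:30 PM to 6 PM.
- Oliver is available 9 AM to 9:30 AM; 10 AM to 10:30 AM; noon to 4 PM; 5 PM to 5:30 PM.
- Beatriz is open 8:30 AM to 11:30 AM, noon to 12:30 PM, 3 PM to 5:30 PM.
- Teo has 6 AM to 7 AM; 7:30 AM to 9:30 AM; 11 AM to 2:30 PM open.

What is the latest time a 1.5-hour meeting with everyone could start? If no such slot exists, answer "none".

none

Gabriel ∩ Ben: 08:30-09:00, 10:00-11:00, 15:00-17:00.
Gabriel ∩ Ben ∩ Oliver: 10:00-10:30, 15:00-16:00.
Gabriel ∩ Ben ∩ Oliver ∩ Beatriz: 10:00-10:30, 15:00-16:00.
Gabriel ∩ Ben ∩ Oliver ∩ Beatriz ∩ Teo: ∅.
There is no time when everyone is free.
No common window is at least 90 minutes long.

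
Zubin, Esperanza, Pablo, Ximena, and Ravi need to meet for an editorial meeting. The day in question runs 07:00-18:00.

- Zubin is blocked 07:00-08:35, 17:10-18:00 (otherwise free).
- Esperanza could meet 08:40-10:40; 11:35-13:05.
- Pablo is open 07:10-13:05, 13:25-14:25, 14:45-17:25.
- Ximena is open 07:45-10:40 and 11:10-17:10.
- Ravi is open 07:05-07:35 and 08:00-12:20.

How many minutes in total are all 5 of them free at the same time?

165

Zubin free: 08:35-17:10 (invert busy blocks within the working day).
Esperanza free: 08:40-10:40, 11:35-13:05.
Pablo free: 07:10-13:05, 13:25-14:25, 14:45-17:25.
Ximena free: 07:45-10:40, 11:10-17:10.
Ravi free: 07:05-07:35, 08:00-12:20.
Zubin ∩ Esperanza: 08:40-10:40, 11:35-13:05.
Zubin ∩ Esperanza ∩ Pablo: 08:40-10:40, 11:35-13:05.
Zubin ∩ Esperanza ∩ Pablo ∩ Ximena: 08:40-10:40, 11:35-13:05.
Zubin ∩ Esperanza ∩ Pablo ∩ Ximena ∩ Ravi: 08:40-10:40, 11:35-12:20.
Those are the intersection windows.
Summing the common windows: 120 + 45 = 165 minutes.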